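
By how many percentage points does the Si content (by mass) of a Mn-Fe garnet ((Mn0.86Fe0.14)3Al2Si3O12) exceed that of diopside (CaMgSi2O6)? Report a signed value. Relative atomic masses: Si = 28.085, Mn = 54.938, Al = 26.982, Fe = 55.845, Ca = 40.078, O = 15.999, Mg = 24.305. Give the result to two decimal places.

Si in (Mn0.86Fe0.14)3Al2Si3O12: molar mass 495.402 g/mol; 3×28.085 = 84.255 g → 17.01 wt%.
Si in CaMgSi2O6: molar mass 216.547 g/mol; 2×28.085 = 56.170 g → 25.94 wt%.
Difference = 17.01 − 25.94 = -8.93 percentage points.

-8.93 percentage points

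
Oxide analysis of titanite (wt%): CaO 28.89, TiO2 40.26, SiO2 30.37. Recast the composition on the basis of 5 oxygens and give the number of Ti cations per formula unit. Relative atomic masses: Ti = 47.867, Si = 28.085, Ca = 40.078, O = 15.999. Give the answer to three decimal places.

28.89 wt% CaO ÷ 56.077 g/mol = 0.51518 mol, giving 0.51518 Ca and 0.51518 O.
40.26 wt% TiO2 ÷ 79.865 g/mol = 0.50410 mol, giving 0.50410 Ti and 1.00820 O.
30.37 wt% SiO2 ÷ 60.083 g/mol = 0.50547 mol, giving 0.50547 Si and 1.01094 O.
Oxygen sums to 2.53432; scaling by 5/2.53432 = 1.97292 puts the formula on 5 O.
Ti: 0.50410 × 1.97292 = 0.995 atoms per formula unit.

0.995 Ti apfu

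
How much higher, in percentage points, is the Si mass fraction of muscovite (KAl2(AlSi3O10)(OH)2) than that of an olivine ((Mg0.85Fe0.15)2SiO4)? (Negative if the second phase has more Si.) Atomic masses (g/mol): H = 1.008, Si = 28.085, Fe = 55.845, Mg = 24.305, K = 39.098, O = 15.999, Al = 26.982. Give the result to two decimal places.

M(KAl2(AlSi3O10)(OH)2) = 398.303 g/mol, so wt% Si = 84.255/398.303 × 100 = 21.15%.
M((Mg0.85Fe0.15)2SiO4) = 150.153 g/mol, so wt% Si = 28.085/150.153 × 100 = 18.70%.
21.15 − 18.70 = 2.45 pp.

2.45 percentage points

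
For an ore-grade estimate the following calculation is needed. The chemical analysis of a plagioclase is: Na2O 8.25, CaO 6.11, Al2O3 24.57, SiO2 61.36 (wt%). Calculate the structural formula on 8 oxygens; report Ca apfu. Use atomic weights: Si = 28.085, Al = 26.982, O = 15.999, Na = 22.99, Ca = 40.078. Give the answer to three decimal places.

8.25 wt% Na2O ÷ 61.979 g/mol = 0.13311 mol, giving 0.26622 Na and 0.13311 O.
6.11 wt% CaO ÷ 56.077 g/mol = 0.10896 mol, giving 0.10896 Ca and 0.10896 O.
24.57 wt% Al2O3 ÷ 101.961 g/mol = 0.24097 mol, giving 0.48194 Al and 0.72291 O.
61.36 wt% SiO2 ÷ 60.083 g/mol = 1.02125 mol, giving 1.02125 Si and 2.04250 O.
Oxygen sums to 3.00748; scaling by 8/3.00748 = 2.66003 puts the formula on 8 O.
Ca: 0.10896 × 2.66003 = 0.290 atoms per formula unit.

0.290 Ca apfu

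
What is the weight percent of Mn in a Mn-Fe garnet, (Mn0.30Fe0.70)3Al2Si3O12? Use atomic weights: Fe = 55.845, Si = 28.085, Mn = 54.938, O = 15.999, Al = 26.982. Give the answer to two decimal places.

9.95 mass %

M((Mn0.30Fe0.70)3Al2Si3O12) = 496.926 g/mol.
Mn contributes 0.90 × 54.938 = 49.444 g per mole.
49.444/496.926 = 0.0995 → 9.95%.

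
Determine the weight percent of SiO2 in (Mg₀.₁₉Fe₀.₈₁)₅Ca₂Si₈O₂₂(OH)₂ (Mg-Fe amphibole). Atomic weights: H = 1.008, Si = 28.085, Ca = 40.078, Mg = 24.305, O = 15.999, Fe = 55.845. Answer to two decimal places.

M((Mg₀.₁₉Fe₀.₈₁)₅Ca₂Si₈O₂₂(OH)₂) = 940.090 g/mol; M(SiO2) = 60.083 g/mol.
Moles SiO2 per formula unit = 8 Si ÷ 1 = 8.0000.
SiO2 fraction = (8.0000 × 60.083) / 940.090 = 480.664/940.090 = 0.5113.

51.13 wt%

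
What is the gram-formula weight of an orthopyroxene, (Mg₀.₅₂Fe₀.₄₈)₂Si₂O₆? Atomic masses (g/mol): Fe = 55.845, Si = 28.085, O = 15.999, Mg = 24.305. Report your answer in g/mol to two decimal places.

231.05 g/mol

The formula mass is the sum 1.04*24.305 + 0.96*55.845 + 2*28.085 + 6*15.999.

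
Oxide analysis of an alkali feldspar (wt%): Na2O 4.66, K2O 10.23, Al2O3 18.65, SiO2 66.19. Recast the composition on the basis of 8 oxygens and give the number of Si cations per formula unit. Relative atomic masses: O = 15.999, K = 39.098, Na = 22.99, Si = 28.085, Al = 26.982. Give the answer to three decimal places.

Na2O (M=61.979): mol = 0.07519; Na = 0.15038, O = 0.07519.
K2O (M=94.195): mol = 0.10860; K = 0.21720, O = 0.10860.
Al2O3 (M=101.961): mol = 0.18291; Al = 0.36582, O = 0.54873.
SiO2 (M=60.083): mol = 1.10164; Si = 1.10164, O = 2.20328.
ΣO = 2.93580; factor = 8/ΣO = 2.72498.
Si apfu = 1.10164 × 2.72498 = 3.002.

3.002 Si apfu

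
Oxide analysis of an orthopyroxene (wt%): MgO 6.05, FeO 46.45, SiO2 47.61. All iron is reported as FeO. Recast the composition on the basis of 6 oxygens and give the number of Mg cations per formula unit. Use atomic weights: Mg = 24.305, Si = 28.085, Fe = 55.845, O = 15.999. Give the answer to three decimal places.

MgO: 6.05/40.304 = 0.15011 mol → 0.15011 mol Mg, 0.15011 mol O.
FeO: 46.45/71.844 = 0.64654 mol → 0.64654 mol Fe, 0.64654 mol O.
SiO2: 47.61/60.083 = 0.79240 mol → 0.79240 mol Si, 1.58480 mol O.
Total oxygen = 2.38145 mol. Normalization factor = 6/2.38145 = 2.51947.
Mg per 6 O = 0.15011 × 2.51947 = 0.378.

0.378 Mg apfu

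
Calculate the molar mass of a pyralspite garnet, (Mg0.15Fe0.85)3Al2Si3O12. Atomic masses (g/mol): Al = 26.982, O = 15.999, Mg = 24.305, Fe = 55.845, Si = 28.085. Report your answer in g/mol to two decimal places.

483.55 g/mol

M = 0.45·24.305 + 2.55·55.845 + 2·26.982 + 3·28.085 + 12·15.999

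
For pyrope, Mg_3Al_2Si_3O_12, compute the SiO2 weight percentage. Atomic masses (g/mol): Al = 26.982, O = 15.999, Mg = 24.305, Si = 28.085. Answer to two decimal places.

Molar mass of Mg_3Al_2Si_3O_12 = 3*24.305 + 2*26.982 + 3*28.085 + 12*15.999 = 403.122 g/mol.
Each formula unit contains 3 Si, equivalent to 3/1 = 3.0000 mol SiO2.
M(SiO2) = 1×28.085 + 2×15.999 = 60.083 g/mol.
Mass of SiO2 per formula unit = 3.0000 × 60.083 = 180.249 g.
SiO2 wt% = 180.249 / 403.122 × 100 = 44.71%.

44.71 wt%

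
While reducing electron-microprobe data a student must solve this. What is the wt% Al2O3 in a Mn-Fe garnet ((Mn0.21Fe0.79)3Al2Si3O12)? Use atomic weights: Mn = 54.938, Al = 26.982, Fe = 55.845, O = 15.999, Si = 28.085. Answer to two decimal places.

M((Mn0.21Fe0.79)3Al2Si3O12) = 497.171 g/mol; M(Al2O3) = 101.961 g/mol.
Moles Al2O3 per formula unit = 2 Al ÷ 2 = 1.0000.
Al2O3 fraction = (1.0000 × 101.961) / 497.171 = 101.961/497.171 = 0.2051.

20.51 wt%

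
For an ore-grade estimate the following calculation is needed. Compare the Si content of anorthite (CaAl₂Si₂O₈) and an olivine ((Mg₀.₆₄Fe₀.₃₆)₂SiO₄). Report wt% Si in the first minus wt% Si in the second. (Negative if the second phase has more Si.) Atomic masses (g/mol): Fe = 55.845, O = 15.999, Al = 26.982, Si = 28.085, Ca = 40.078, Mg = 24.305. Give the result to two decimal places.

First mineral: 56.170 g Si in 278.204 g formula = 20.19 wt% Si.
Second mineral: 28.085 g Si in 163.400 g formula = 17.19 wt% Si.
20.19% − 17.19% gives a difference of 3.00 percentage points.

3.00 percentage points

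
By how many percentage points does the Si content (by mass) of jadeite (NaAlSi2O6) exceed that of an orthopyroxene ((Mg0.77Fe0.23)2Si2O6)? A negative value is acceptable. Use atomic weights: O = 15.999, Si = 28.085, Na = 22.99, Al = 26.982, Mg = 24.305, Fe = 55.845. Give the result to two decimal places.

First mineral: 56.170 g Si in 202.136 g formula = 27.79 wt% Si.
Second mineral: 56.170 g Si in 215.282 g formula = 26.09 wt% Si.
27.79% − 26.09% gives a difference of 1.70 percentage points.

1.70 percentage points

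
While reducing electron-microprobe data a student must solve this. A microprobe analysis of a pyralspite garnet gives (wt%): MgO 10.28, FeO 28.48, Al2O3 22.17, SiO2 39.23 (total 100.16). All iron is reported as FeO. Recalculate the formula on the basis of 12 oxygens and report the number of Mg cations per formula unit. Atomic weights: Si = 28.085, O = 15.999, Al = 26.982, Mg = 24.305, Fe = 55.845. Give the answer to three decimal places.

MgO: 10.28/40.304 = 0.25506 mol → 0.25506 mol Mg, 0.25506 mol O.
FeO: 28.48/71.844 = 0.39641 mol → 0.39641 mol Fe, 0.39641 mol O.
Al2O3: 22.17/101.961 = 0.21744 mol → 0.43488 mol Al, 0.65232 mol O.
SiO2: 39.23/60.083 = 0.65293 mol → 0.65293 mol Si, 1.30586 mol O.
Total oxygen = 2.60965 mol. Normalization factor = 12/2.60965 = 4.59832.
Mg per 12 O = 0.25506 × 4.59832 = 1.173.

1.173 Mg apfu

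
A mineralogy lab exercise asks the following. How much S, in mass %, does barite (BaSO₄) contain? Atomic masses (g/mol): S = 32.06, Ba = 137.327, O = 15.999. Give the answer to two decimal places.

13.74 mass %

Molar mass of BaSO₄: 1*137.327 + 1*32.06 + 4*15.999 = 233.383 g/mol.
Mass of S per formula unit: 1 × 32.06 = 32.060 g.
Weight fraction S = 32.060 / 233.383 = 0.1374.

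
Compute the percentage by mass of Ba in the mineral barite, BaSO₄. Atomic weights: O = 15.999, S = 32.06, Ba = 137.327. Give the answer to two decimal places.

58.84 mass %

M(BaSO₄) = 233.383 g/mol.
Ba contributes 1 × 137.327 = 137.327 g per mole.
137.327/233.383 = 0.5884 → 58.84%.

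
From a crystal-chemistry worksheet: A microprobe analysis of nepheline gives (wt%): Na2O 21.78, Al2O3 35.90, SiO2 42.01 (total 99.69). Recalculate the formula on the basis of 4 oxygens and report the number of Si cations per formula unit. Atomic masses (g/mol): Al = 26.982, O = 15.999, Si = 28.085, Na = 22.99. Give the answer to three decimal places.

0.997 Si apfu

Na2O (M=61.979): mol = 0.35141; Na = 0.70282, O = 0.35141.
Al2O3 (M=101.961): mol = 0.35210; Al = 0.70420, O = 1.05630.
SiO2 (M=60.083): mol = 0.69920; Si = 0.69920, O = 1.39840.
ΣO = 2.80611; factor = 4/ΣO = 1.42546.
Si apfu = 0.69920 × 1.42546 = 0.997.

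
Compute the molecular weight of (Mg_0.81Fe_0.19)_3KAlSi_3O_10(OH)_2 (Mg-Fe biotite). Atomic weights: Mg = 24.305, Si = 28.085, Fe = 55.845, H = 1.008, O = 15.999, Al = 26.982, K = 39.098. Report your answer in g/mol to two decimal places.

M = 2.43×24.305 + 0.57×55.845 + 1×39.098 + 1×26.982 + 3×28.085 + 12×15.999 + 2×1.008

435.23 g/mol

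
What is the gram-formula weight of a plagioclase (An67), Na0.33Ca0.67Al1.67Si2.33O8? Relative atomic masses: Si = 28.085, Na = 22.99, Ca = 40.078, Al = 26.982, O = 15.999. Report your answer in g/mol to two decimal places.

272.93 g/mol

M = 0.33*22.99 + 0.67*40.078 + 1.67*26.982 + 2.33*28.085 + 8*15.999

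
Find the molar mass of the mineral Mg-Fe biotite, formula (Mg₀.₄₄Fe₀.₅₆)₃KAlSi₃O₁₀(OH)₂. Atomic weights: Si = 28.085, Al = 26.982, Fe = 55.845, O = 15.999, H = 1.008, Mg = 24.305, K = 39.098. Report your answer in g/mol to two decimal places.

The formula mass is the sum 1.32(24.305) + 1.68(55.845) + 1(39.098) + 1(26.982) + 3(28.085) + 12(15.999) + 2(1.008).

470.24 g/mol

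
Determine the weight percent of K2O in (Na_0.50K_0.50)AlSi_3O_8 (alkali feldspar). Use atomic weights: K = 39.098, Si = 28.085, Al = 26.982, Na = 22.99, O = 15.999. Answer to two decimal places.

8.71 wt%

Molar mass of (Na_0.50K_0.50)AlSi_3O_8 = 0.50×22.99 + 0.50×39.098 + 1×26.982 + 3×28.085 + 8×15.999 = 270.273 g/mol.
Each formula unit contains 0.50 K, equivalent to 0.50/2 = 0.2500 mol K2O.
M(K2O) = 2×39.098 + 1×15.999 = 94.195 g/mol.
Mass of K2O per formula unit = 0.2500 × 94.195 = 23.549 g.
K2O wt% = 23.549 / 270.273 × 100 = 8.71%.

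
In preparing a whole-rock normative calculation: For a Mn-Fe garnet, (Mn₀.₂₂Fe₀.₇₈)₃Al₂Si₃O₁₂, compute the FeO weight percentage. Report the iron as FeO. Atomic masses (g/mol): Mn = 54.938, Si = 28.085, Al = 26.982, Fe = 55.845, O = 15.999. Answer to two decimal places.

33.82 wt%

Molar mass of (Mn₀.₂₂Fe₀.₇₈)₃Al₂Si₃O₁₂ = 0.66·54.938 + 2.34·55.845 + 2·26.982 + 3·28.085 + 12·15.999 = 497.143 g/mol.
Each formula unit contains 2.34 Fe, equivalent to 2.34/1 = 2.3400 mol FeO.
M(FeO) = 1×55.845 + 1×15.999 = 71.844 g/mol.
Mass of FeO per formula unit = 2.3400 × 71.844 = 168.115 g.
FeO wt% = 168.115 / 497.143 × 100 = 33.82%.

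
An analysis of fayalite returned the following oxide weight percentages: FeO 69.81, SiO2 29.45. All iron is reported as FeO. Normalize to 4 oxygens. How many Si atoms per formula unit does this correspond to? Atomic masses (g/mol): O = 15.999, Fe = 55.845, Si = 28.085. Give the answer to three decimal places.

69.81 wt% FeO ÷ 71.844 g/mol = 0.97169 mol, giving 0.97169 Fe and 0.97169 O.
29.45 wt% SiO2 ÷ 60.083 g/mol = 0.49016 mol, giving 0.49016 Si and 0.98032 O.
Oxygen sums to 1.95201; scaling by 4/1.95201 = 2.04917 puts the formula on 4 O.
Si: 0.49016 × 2.04917 = 1.004 atoms per formula unit.

1.004 Si apfu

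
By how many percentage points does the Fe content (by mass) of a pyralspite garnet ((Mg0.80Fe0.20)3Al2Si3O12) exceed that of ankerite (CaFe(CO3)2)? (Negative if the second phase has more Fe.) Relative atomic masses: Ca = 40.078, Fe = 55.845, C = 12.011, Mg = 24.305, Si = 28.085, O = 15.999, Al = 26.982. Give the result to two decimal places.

-17.92 percentage points

First mineral: 33.507 g Fe in 422.046 g formula = 7.94 wt% Fe.
Second mineral: 55.845 g Fe in 215.939 g formula = 25.86 wt% Fe.
7.94% − 25.86% gives a difference of -17.92 percentage points.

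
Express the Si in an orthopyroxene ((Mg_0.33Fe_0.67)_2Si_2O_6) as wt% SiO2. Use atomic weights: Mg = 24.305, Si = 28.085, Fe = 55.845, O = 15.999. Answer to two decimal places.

49.44 wt%

Molar mass of (Mg_0.33Fe_0.67)_2Si_2O_6 = 0.66*24.305 + 1.34*55.845 + 2*28.085 + 6*15.999 = 243.038 g/mol.
Each formula unit contains 2 Si, equivalent to 2/1 = 2.0000 mol SiO2.
M(SiO2) = 1×28.085 + 2×15.999 = 60.083 g/mol.
Mass of SiO2 per formula unit = 2.0000 × 60.083 = 120.166 g.
SiO2 wt% = 120.166 / 243.038 × 100 = 49.44%.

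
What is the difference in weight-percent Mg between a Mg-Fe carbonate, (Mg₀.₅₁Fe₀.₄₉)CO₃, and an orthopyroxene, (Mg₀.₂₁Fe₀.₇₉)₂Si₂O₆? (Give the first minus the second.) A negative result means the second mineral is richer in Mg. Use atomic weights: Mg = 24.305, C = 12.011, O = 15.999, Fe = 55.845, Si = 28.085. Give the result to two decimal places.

Mg in (Mg₀.₅₁Fe₀.₄₉)CO₃: molar mass 99.768 g/mol; 0.51×24.305 = 12.396 g → 12.42 wt%.
Mg in (Mg₀.₂₁Fe₀.₇₉)₂Si₂O₆: molar mass 250.607 g/mol; 0.42×24.305 = 10.208 g → 4.07 wt%.
Difference = 12.42 − 4.07 = 8.35 percentage points.

8.35 percentage points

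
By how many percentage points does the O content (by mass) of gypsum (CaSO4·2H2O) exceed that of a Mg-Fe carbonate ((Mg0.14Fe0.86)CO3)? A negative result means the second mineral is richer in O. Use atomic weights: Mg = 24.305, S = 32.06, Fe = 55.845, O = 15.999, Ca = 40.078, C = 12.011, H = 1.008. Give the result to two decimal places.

12.69 percentage points

O in CaSO4·2H2O: molar mass 172.164 g/mol; 6×15.999 = 95.994 g → 55.76 wt%.
O in (Mg0.14Fe0.86)CO3: molar mass 111.437 g/mol; 3×15.999 = 47.997 g → 43.07 wt%.
Difference = 55.76 − 43.07 = 12.69 percentage points.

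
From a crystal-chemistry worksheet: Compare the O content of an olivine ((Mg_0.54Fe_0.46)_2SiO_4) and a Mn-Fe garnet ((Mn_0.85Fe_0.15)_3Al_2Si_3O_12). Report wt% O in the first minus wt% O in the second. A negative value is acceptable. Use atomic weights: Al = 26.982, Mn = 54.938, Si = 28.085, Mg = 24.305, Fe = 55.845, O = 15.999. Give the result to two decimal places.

M((Mg_0.54Fe_0.46)_2SiO_4) = 169.708 g/mol, so wt% O = 63.996/169.708 × 100 = 37.71%.
M((Mn_0.85Fe_0.15)_3Al_2Si_3O_12) = 495.429 g/mol, so wt% O = 191.988/495.429 × 100 = 38.75%.
37.71 − 38.75 = -1.04 pp.

-1.04 percentage points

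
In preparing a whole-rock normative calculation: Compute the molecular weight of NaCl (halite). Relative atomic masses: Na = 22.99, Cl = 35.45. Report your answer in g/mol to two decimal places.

58.44 g/mol

Na: 1 × 22.99 = 22.9900
Cl: 1 × 35.45 = 35.4500
Summing the contributions gives the formula mass.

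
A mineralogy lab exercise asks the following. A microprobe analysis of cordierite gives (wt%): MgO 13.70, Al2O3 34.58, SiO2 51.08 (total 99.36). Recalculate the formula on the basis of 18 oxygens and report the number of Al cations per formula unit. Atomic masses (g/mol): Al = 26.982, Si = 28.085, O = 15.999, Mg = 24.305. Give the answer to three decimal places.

3.993 Al apfu

MgO (M=40.304): mol = 0.33992; Mg = 0.33992, O = 0.33992.
Al2O3 (M=101.961): mol = 0.33915; Al = 0.67830, O = 1.01745.
SiO2 (M=60.083): mol = 0.85016; Si = 0.85016, O = 1.70032.
ΣO = 3.05769; factor = 18/ΣO = 5.88680.
Al apfu = 0.67830 × 5.88680 = 3.993.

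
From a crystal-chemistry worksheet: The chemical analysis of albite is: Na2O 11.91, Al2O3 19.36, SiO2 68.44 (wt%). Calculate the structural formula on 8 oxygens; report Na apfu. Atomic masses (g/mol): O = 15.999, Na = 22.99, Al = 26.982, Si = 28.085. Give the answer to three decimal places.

Na2O (M=61.979): mol = 0.19216; Na = 0.38432, O = 0.19216.
Al2O3 (M=101.961): mol = 0.18988; Al = 0.37976, O = 0.56964.
SiO2 (M=60.083): mol = 1.13909; Si = 1.13909, O = 2.27818.
ΣO = 3.03998; factor = 8/ΣO = 2.63160.
Na apfu = 0.38432 × 2.63160 = 1.011.

1.011 Na apfu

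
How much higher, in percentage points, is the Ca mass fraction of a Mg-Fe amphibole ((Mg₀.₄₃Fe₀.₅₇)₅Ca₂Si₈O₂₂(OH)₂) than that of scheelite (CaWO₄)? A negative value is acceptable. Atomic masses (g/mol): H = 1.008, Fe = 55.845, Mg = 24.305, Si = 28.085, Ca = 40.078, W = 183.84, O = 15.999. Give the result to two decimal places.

-5.04 percentage points

Ca in (Mg₀.₄₃Fe₀.₅₇)₅Ca₂Si₈O₂₂(OH)₂: molar mass 902.242 g/mol; 2×40.078 = 80.156 g → 8.88 wt%.
Ca in CaWO₄: molar mass 287.914 g/mol; 1×40.078 = 40.078 g → 13.92 wt%.
Difference = 8.88 − 13.92 = -5.04 percentage points.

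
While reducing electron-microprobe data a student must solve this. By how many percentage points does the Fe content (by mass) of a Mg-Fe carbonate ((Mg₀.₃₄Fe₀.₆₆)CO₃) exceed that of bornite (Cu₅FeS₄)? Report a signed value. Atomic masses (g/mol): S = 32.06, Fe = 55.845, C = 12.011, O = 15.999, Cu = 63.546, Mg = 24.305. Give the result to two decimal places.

Fe in (Mg₀.₃₄Fe₀.₆₆)CO₃: molar mass 105.129 g/mol; 0.66×55.845 = 36.858 g → 35.06 wt%.
Fe in Cu₅FeS₄: molar mass 501.815 g/mol; 1×55.845 = 55.845 g → 11.13 wt%.
Difference = 35.06 − 11.13 = 23.93 percentage points.

23.93 percentage points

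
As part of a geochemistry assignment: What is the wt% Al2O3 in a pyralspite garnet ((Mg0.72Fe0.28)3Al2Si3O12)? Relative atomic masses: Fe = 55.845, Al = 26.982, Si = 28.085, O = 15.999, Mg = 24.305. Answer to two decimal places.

23.73 wt%

Molar mass of (Mg0.72Fe0.28)3Al2Si3O12 = 2.16·24.305 + 0.84·55.845 + 2·26.982 + 3·28.085 + 12·15.999 = 429.616 g/mol.
Each formula unit contains 2 Al, equivalent to 2/2 = 1.0000 mol Al2O3.
M(Al2O3) = 2×26.982 + 3×15.999 = 101.961 g/mol.
Mass of Al2O3 per formula unit = 1.0000 × 101.961 = 101.961 g.
Al2O3 wt% = 101.961 / 429.616 × 100 = 23.73%.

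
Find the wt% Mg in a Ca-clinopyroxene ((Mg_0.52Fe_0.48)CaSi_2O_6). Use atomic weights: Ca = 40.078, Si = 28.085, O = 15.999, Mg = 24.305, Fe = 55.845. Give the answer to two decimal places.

5.46 weight percent

Molar mass of (Mg_0.52Fe_0.48)CaSi_2O_6: 0.52·24.305 + 0.48·55.845 + 1·40.078 + 2·28.085 + 6·15.999 = 231.686 g/mol.
Mass of Mg per formula unit: 0.52 × 24.305 = 12.639 g.
Weight fraction Mg = 12.639 / 231.686 = 0.0546.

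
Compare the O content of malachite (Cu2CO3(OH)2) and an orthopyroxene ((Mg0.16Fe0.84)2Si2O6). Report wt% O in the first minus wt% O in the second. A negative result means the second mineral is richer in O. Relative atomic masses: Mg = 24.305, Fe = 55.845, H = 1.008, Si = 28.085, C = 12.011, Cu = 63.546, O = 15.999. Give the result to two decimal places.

-1.65 percentage points

O in Cu2CO3(OH)2: molar mass 221.114 g/mol; 5×15.999 = 79.995 g → 36.18 wt%.
O in (Mg0.16Fe0.84)2Si2O6: molar mass 253.761 g/mol; 6×15.999 = 95.994 g → 37.83 wt%.
Difference = 36.18 − 37.83 = -1.65 percentage points.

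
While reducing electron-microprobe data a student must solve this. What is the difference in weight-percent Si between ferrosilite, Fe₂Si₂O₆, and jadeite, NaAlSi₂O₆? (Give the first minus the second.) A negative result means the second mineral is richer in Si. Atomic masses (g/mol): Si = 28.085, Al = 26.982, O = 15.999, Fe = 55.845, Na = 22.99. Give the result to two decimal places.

-6.50 percentage points

First mineral: 56.170 g Si in 263.854 g formula = 21.29 wt% Si.
Second mineral: 56.170 g Si in 202.136 g formula = 27.79 wt% Si.
21.29% − 27.79% gives a difference of -6.50 percentage points.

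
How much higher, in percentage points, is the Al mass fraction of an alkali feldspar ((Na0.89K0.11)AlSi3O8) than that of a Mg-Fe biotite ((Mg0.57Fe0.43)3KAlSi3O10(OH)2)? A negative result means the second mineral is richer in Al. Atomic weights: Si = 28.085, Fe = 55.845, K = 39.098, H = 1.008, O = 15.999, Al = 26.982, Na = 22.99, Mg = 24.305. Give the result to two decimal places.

M((Na0.89K0.11)AlSi3O8) = 263.991 g/mol, so wt% Al = 26.982/263.991 × 100 = 10.22%.
M((Mg0.57Fe0.43)3KAlSi3O10(OH)2) = 457.941 g/mol, so wt% Al = 26.982/457.941 × 100 = 5.89%.
10.22 − 5.89 = 4.33 pp.

4.33 percentage points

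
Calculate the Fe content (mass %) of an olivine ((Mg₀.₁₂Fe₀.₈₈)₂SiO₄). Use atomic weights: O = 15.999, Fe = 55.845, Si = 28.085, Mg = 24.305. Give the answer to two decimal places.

50.10 mass %

Formula mass = 0.24×24.305 + 1.76×55.845 + 1×28.085 + 4×15.999 = 196.201 g/mol, of which 98.287 g is Fe.
So Fe makes up 98.287/196.201 = 0.5010 of the mass, i.e. 50.10%.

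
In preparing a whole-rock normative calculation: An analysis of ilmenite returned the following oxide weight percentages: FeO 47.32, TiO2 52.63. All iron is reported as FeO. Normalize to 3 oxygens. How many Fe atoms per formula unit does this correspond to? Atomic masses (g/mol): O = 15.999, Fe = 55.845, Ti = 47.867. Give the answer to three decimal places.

FeO: 47.32/71.844 = 0.65865 mol → 0.65865 mol Fe, 0.65865 mol O.
TiO2: 52.63/79.865 = 0.65899 mol → 0.65899 mol Ti, 1.31798 mol O.
Total oxygen = 1.97663 mol. Normalization factor = 3/1.97663 = 1.51773.
Fe per 3 O = 0.65865 × 1.51773 = 1.000.

1.000 Fe apfu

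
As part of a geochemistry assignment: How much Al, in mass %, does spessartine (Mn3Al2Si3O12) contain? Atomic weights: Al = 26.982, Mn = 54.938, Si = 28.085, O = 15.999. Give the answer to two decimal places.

10.90 mass %

M(Mn3Al2Si3O12) = 495.021 g/mol.
Al contributes 2 × 26.982 = 53.964 g per mole.
53.964/495.021 = 0.1090 → 10.90%.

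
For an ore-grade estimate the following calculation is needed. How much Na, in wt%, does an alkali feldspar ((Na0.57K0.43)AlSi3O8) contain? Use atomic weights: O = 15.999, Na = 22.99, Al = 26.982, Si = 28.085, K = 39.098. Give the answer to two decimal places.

Molar mass of (Na0.57K0.43)AlSi3O8: 0.57·22.99 + 0.43·39.098 + 1·26.982 + 3·28.085 + 8·15.999 = 269.145 g/mol.
Mass of Na per formula unit: 0.57 × 22.99 = 13.104 g.
Weight fraction Na = 13.104 / 269.145 = 0.0487.

4.87 wt%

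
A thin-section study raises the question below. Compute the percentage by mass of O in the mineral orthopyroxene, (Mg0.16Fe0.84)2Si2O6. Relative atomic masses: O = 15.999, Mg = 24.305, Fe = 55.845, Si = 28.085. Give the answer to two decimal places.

Formula mass = 0.32*24.305 + 1.68*55.845 + 2*28.085 + 6*15.999 = 253.761 g/mol, of which 95.994 g is O.
So O makes up 95.994/253.761 = 0.3783 of the mass, i.e. 37.83%.

37.83 mass %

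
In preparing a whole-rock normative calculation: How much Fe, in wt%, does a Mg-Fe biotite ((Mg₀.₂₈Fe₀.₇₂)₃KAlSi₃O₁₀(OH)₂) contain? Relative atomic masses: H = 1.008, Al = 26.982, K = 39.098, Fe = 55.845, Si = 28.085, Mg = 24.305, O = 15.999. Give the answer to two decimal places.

24.85 wt%

Molar mass of (Mg₀.₂₈Fe₀.₇₂)₃KAlSi₃O₁₀(OH)₂: 0.84·24.305 + 2.16·55.845 + 1·39.098 + 1·26.982 + 3·28.085 + 12·15.999 + 2·1.008 = 485.380 g/mol.
Mass of Fe per formula unit: 2.16 × 55.845 = 120.625 g.
Weight fraction Fe = 120.625 / 485.380 = 0.2485.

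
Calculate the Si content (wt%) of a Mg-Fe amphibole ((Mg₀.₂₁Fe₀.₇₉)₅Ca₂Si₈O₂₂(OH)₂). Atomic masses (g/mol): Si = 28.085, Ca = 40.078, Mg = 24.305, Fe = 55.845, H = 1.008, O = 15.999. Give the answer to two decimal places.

23.98 wt%

M((Mg₀.₂₁Fe₀.₇₉)₅Ca₂Si₈O₂₂(OH)₂) = 936.936 g/mol.
Si contributes 8 × 28.085 = 224.680 g per mole.
224.680/936.936 = 0.2398 → 23.98%.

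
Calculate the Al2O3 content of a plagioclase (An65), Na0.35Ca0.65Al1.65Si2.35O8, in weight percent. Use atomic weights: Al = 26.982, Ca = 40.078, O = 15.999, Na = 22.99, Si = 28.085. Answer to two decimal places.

30.86 wt%

Formula mass = 272.609 g/mol.
1.65 Al → 0.8250 mol Al2O3 per formula unit; M(Al2O3) = 101.961, so Al2O3 mass = 84.118 g.
84.118/272.609 × 100 = 30.86 wt%.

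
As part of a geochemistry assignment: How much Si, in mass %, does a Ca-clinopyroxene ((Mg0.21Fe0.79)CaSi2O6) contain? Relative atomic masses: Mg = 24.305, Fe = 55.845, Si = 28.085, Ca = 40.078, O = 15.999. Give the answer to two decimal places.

23.26 mass %

M((Mg0.21Fe0.79)CaSi2O6) = 241.464 g/mol.
Si contributes 2 × 28.085 = 56.170 g per mole.
56.170/241.464 = 0.2326 → 23.26%.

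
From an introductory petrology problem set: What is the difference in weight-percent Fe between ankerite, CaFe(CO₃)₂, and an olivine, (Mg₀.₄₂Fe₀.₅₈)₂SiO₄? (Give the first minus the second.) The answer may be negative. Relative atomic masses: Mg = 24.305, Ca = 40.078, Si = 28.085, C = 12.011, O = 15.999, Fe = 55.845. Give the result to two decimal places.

-10.68 percentage points

M(CaFe(CO₃)₂) = 215.939 g/mol, so wt% Fe = 55.845/215.939 × 100 = 25.86%.
M((Mg₀.₄₂Fe₀.₅₈)₂SiO₄) = 177.277 g/mol, so wt% Fe = 64.780/177.277 × 100 = 36.54%.
25.86 − 36.54 = -10.68 pp.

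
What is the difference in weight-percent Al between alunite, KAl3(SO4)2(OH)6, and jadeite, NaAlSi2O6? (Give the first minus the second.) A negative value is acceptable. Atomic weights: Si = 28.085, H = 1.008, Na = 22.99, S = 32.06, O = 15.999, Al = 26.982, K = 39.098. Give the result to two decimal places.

M(KAl3(SO4)2(OH)6) = 414.198 g/mol, so wt% Al = 80.946/414.198 × 100 = 19.54%.
M(NaAlSi2O6) = 202.136 g/mol, so wt% Al = 26.982/202.136 × 100 = 13.35%.
19.54 − 13.35 = 6.19 pp.

6.19 percentage points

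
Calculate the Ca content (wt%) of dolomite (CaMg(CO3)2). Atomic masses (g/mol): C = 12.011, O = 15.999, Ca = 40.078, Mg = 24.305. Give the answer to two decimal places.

Formula mass = 1×40.078 + 1×24.305 + 2×12.011 + 6×15.999 = 184.399 g/mol, of which 40.078 g is Ca.
So Ca makes up 40.078/184.399 = 0.2173 of the mass, i.e. 21.73%.

21.73 wt%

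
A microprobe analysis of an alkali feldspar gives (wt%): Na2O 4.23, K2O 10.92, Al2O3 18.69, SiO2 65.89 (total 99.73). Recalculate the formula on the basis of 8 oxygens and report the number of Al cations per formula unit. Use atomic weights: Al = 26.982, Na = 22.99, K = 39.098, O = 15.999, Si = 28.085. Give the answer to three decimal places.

1.002 Al apfu

Na2O (M=61.979): mol = 0.06825; Na = 0.13650, O = 0.06825.
K2O (M=94.195): mol = 0.11593; K = 0.23186, O = 0.11593.
Al2O3 (M=101.961): mol = 0.18331; Al = 0.36662, O = 0.54993.
SiO2 (M=60.083): mol = 1.09665; Si = 1.09665, O = 2.19330.
ΣO = 2.92741; factor = 8/ΣO = 2.73279.
Al apfu = 0.36662 × 2.73279 = 1.002.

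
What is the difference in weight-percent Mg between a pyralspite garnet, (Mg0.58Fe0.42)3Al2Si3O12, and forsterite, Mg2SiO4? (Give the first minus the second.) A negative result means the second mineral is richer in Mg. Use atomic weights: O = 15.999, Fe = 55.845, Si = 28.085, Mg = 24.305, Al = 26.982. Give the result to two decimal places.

-25.00 percentage points

First mineral: 42.291 g Mg in 442.862 g formula = 9.55 wt% Mg.
Second mineral: 48.610 g Mg in 140.691 g formula = 34.55 wt% Mg.
9.55% − 34.55% gives a difference of -25.00 percentage points.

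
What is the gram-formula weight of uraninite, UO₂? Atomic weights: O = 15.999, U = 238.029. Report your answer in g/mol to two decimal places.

270.03 g/mol

The formula mass is the sum 1*238.029 + 2*15.999.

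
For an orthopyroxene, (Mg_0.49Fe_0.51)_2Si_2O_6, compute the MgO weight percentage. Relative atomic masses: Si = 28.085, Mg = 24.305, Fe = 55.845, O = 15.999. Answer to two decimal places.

16.96 wt%

Molar mass of (Mg_0.49Fe_0.51)_2Si_2O_6 = 0.98·24.305 + 1.02·55.845 + 2·28.085 + 6·15.999 = 232.945 g/mol.
Each formula unit contains 0.98 Mg, equivalent to 0.98/1 = 0.9800 mol MgO.
M(MgO) = 1×24.305 + 1×15.999 = 40.304 g/mol.
Mass of MgO per formula unit = 0.9800 × 40.304 = 39.498 g.
MgO wt% = 39.498 / 232.945 × 100 = 16.96%.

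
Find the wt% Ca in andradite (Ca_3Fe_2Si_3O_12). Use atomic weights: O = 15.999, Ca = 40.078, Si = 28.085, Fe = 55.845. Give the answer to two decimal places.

23.66 weight percent

Formula mass = 3×40.078 + 2×55.845 + 3×28.085 + 12×15.999 = 508.167 g/mol, of which 120.234 g is Ca.
So Ca makes up 120.234/508.167 = 0.2366 of the mass, i.e. 23.66%.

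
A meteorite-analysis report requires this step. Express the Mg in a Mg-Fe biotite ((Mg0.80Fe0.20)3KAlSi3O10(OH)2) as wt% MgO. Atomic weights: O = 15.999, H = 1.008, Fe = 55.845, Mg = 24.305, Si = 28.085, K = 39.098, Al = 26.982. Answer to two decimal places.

Formula mass = 436.178 g/mol.
2.40 Mg → 2.4000 mol MgO per formula unit; M(MgO) = 40.304, so MgO mass = 96.730 g.
96.730/436.178 × 100 = 22.18 wt%.

22.18 wt%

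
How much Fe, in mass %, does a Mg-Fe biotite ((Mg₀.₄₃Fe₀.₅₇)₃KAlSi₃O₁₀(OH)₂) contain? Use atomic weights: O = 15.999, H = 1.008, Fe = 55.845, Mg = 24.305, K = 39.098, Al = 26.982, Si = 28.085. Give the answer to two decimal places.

20.27 mass %

Formula mass = 1.29*24.305 + 1.71*55.845 + 1*39.098 + 1*26.982 + 3*28.085 + 12*15.999 + 2*1.008 = 471.187 g/mol, of which 95.495 g is Fe.
So Fe makes up 95.495/471.187 = 0.2027 of the mass, i.e. 20.27%.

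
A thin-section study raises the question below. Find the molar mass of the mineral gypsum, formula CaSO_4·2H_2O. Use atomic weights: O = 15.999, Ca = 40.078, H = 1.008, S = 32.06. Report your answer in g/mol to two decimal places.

172.16 g/mol

M = 1×40.078 + 1×32.06 + 6×15.999 + 4×1.008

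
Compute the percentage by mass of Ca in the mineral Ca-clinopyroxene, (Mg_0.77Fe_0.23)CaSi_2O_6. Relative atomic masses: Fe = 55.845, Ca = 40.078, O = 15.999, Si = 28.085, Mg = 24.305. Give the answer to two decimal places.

17.91 wt%

Molar mass of (Mg_0.77Fe_0.23)CaSi_2O_6: 0.77*24.305 + 0.23*55.845 + 1*40.078 + 2*28.085 + 6*15.999 = 223.801 g/mol.
Mass of Ca per formula unit: 1 × 40.078 = 40.078 g.
Weight fraction Ca = 40.078 / 223.801 = 0.1791.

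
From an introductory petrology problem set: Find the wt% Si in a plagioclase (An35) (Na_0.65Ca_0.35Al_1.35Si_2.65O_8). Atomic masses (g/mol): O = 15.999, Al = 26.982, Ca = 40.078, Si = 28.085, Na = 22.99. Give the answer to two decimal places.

M(Na_0.65Ca_0.35Al_1.35Si_2.65O_8) = 267.814 g/mol.
Si contributes 2.65 × 28.085 = 74.425 g per mole.
74.425/267.814 = 0.2779 → 27.79%.

27.79 mass %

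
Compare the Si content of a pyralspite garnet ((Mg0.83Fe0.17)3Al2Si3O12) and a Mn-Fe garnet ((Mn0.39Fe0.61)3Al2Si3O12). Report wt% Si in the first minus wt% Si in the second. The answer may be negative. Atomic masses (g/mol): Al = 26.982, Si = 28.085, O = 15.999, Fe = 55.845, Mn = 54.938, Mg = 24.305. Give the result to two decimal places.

3.14 percentage points

First mineral: 84.255 g Si in 419.207 g formula = 20.10 wt% Si.
Second mineral: 84.255 g Si in 496.681 g formula = 16.96 wt% Si.
20.10% − 16.96% gives a difference of 3.14 percentage points.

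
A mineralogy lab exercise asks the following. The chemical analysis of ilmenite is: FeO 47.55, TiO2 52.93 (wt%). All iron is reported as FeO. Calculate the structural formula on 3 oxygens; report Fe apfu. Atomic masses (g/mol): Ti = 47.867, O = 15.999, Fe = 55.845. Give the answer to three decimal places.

47.55 wt% FeO ÷ 71.844 g/mol = 0.66185 mol, giving 0.66185 Fe and 0.66185 O.
52.93 wt% TiO2 ÷ 79.865 g/mol = 0.66274 mol, giving 0.66274 Ti and 1.32548 O.
Oxygen sums to 1.98733; scaling by 3/1.98733 = 1.50956 puts the formula on 3 O.
Fe: 0.66185 × 1.50956 = 0.999 atoms per formula unit.

0.999 Fe apfu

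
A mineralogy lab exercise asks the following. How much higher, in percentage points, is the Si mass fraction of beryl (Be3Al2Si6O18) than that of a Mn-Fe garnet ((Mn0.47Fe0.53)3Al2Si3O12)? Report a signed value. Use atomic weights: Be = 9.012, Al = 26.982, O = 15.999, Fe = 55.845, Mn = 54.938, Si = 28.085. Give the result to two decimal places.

Si in Be3Al2Si6O18: molar mass 537.492 g/mol; 6×28.085 = 168.510 g → 31.35 wt%.
Si in (Mn0.47Fe0.53)3Al2Si3O12: molar mass 496.463 g/mol; 3×28.085 = 84.255 g → 16.97 wt%.
Difference = 31.35 − 16.97 = 14.38 percentage points.

14.38 percentage points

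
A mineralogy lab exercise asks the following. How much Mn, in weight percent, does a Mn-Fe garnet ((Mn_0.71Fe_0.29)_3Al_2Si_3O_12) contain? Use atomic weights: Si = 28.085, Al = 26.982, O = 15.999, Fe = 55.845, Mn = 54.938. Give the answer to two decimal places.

Formula mass = 2.13·54.938 + 0.87·55.845 + 2·26.982 + 3·28.085 + 12·15.999 = 495.810 g/mol, of which 117.018 g is Mn.
So Mn makes up 117.018/495.810 = 0.2360 of the mass, i.e. 23.60%.

23.60 weight percent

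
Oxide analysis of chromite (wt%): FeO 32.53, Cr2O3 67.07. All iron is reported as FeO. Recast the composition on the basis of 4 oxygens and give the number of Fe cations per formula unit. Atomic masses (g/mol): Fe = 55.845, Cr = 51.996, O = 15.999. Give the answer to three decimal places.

FeO (M=71.844): mol = 0.45279; Fe = 0.45279, O = 0.45279.
Cr2O3 (M=151.989): mol = 0.44128; Cr = 0.88256, O = 1.32384.
ΣO = 1.77663; factor = 4/ΣO = 2.25145.
Fe apfu = 0.45279 × 2.25145 = 1.019.

1.019 Fe apfu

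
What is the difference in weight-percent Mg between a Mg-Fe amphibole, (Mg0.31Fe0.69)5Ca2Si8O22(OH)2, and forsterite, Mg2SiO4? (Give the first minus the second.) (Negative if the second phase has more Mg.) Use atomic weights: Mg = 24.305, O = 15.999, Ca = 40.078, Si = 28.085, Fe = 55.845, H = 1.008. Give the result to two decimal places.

Mg in (Mg0.31Fe0.69)5Ca2Si8O22(OH)2: molar mass 921.166 g/mol; 1.55×24.305 = 37.673 g → 4.09 wt%.
Mg in Mg2SiO4: molar mass 140.691 g/mol; 2×24.305 = 48.610 g → 34.55 wt%.
Difference = 4.09 − 34.55 = -30.46 percentage points.

-30.46 percentage points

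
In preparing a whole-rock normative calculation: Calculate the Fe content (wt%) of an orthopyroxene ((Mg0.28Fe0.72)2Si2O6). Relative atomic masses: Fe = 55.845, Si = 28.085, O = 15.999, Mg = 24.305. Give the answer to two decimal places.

Molar mass of (Mg0.28Fe0.72)2Si2O6: 0.56×24.305 + 1.44×55.845 + 2×28.085 + 6×15.999 = 246.192 g/mol.
Mass of Fe per formula unit: 1.44 × 55.845 = 80.417 g.
Weight fraction Fe = 80.417 / 246.192 = 0.3266.

32.66 wt%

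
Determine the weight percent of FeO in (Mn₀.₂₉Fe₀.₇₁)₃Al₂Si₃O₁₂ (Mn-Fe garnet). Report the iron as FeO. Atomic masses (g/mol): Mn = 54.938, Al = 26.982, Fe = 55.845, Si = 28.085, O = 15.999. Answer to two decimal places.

Formula mass = 496.953 g/mol.
2.13 Fe → 2.1300 mol FeO per formula unit; M(FeO) = 71.844, so FeO mass = 153.028 g.
153.028/496.953 × 100 = 30.79 wt%.

30.79 wt%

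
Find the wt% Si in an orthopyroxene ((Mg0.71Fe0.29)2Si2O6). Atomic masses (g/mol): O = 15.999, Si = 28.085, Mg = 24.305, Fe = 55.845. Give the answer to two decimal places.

25.64 mass %

M((Mg0.71Fe0.29)2Si2O6) = 219.067 g/mol.
Si contributes 2 × 28.085 = 56.170 g per mole.
56.170/219.067 = 0.2564 → 25.64%.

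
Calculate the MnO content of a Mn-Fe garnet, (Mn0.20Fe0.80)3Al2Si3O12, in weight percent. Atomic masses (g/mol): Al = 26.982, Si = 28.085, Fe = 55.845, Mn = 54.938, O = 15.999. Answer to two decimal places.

M((Mn0.20Fe0.80)3Al2Si3O12) = 497.198 g/mol; M(MnO) = 70.937 g/mol.
Moles MnO per formula unit = 0.60 Mn ÷ 1 = 0.6000.
MnO fraction = (0.6000 × 70.937) / 497.198 = 42.562/497.198 = 0.0856.

8.56 wt%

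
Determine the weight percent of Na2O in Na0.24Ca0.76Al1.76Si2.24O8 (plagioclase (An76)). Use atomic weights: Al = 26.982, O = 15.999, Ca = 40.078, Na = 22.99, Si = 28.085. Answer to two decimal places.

2.71 wt%

Formula mass = 274.368 g/mol.
0.24 Na → 0.1200 mol Na2O per formula unit; M(Na2O) = 61.979, so Na2O mass = 7.437 g.
7.437/274.368 × 100 = 2.71 wt%.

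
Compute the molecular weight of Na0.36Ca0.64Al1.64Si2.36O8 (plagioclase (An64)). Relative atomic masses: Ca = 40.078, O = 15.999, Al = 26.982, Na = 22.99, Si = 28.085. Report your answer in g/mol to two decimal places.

M = 0.36(22.99) + 0.64(40.078) + 1.64(26.982) + 2.36(28.085) + 8(15.999)

272.45 g/mol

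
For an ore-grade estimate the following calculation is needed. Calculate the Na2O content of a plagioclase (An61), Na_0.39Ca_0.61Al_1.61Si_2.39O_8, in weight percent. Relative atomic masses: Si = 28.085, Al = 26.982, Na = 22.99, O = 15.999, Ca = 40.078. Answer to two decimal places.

Molar mass of Na_0.39Ca_0.61Al_1.61Si_2.39O_8 = 0.39×22.99 + 0.61×40.078 + 1.61×26.982 + 2.39×28.085 + 8×15.999 = 271.970 g/mol.
Each formula unit contains 0.39 Na, equivalent to 0.39/2 = 0.1950 mol Na2O.
M(Na2O) = 2×22.99 + 1×15.999 = 61.979 g/mol.
Mass of Na2O per formula unit = 0.1950 × 61.979 = 12.086 g.
Na2O wt% = 12.086 / 271.970 × 100 = 4.44%.

4.44 wt%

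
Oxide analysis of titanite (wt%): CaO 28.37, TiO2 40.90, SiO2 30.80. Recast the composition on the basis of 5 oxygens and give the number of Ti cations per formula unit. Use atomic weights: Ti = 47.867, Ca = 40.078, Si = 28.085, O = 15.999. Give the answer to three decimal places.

CaO (M=56.077): mol = 0.50591; Ca = 0.50591, O = 0.50591.
TiO2 (M=79.865): mol = 0.51211; Ti = 0.51211, O = 1.02422.
SiO2 (M=60.083): mol = 0.51262; Si = 0.51262, O = 1.02524.
ΣO = 2.55537; factor = 5/ΣO = 1.95666.
Ti apfu = 0.51211 × 1.95666 = 1.002.

1.002 Ti apfu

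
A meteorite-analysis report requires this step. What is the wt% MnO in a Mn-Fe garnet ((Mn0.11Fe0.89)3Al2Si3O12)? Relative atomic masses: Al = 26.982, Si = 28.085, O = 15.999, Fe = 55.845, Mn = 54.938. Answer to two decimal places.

Formula mass = 497.443 g/mol.
0.33 Mn → 0.3300 mol MnO per formula unit; M(MnO) = 70.937, so MnO mass = 23.409 g.
23.409/497.443 × 100 = 4.71 wt%.

4.71 wt%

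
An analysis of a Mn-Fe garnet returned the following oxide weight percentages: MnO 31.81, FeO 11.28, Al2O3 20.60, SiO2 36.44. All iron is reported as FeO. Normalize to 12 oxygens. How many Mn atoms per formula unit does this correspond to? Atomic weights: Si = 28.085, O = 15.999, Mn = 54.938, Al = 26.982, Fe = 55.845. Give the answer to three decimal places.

2.219 Mn apfu

31.81 wt% MnO ÷ 70.937 g/mol = 0.44843 mol, giving 0.44843 Mn and 0.44843 O.
11.28 wt% FeO ÷ 71.844 g/mol = 0.15701 mol, giving 0.15701 Fe and 0.15701 O.
20.60 wt% Al2O3 ÷ 101.961 g/mol = 0.20204 mol, giving 0.40408 Al and 0.60612 O.
36.44 wt% SiO2 ÷ 60.083 g/mol = 0.60649 mol, giving 0.60649 Si and 1.21298 O.
Oxygen sums to 2.42454; scaling by 12/2.42454 = 4.94939 puts the formula on 12 O.
Mn: 0.44843 × 4.94939 = 2.219 atoms per formula unit.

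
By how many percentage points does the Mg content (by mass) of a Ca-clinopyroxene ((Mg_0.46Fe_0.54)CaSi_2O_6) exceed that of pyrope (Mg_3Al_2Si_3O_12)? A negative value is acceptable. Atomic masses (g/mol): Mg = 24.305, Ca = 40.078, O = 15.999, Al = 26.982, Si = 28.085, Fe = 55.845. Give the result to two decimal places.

-13.30 percentage points

M((Mg_0.46Fe_0.54)CaSi_2O_6) = 233.579 g/mol, so wt% Mg = 11.180/233.579 × 100 = 4.79%.
M(Mg_3Al_2Si_3O_12) = 403.122 g/mol, so wt% Mg = 72.915/403.122 × 100 = 18.09%.
4.79 − 18.09 = -13.30 pp.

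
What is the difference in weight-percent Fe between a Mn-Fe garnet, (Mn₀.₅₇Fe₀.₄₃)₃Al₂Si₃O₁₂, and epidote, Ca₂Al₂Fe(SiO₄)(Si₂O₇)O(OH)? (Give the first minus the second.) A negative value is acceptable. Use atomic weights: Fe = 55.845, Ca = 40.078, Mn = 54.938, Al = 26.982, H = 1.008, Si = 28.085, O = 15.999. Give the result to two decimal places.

First mineral: 72.040 g Fe in 496.191 g formula = 14.52 wt% Fe.
Second mineral: 55.845 g Fe in 483.215 g formula = 11.56 wt% Fe.
14.52% − 11.56% gives a difference of 2.96 percentage points.

2.96 percentage points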